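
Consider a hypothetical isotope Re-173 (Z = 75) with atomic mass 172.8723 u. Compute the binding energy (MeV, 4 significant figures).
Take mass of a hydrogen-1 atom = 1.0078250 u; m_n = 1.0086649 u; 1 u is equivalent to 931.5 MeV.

1457 MeV

Σm = 75·m(¹H) + 98·m_n = 75.5868750 + 98.8491602 = 174.4360352 u
Δm = 174.4360352 − 172.8723 = 1.5637352 u
Binding energy = Δm·c² = 1.5637352 × 931.5 MeV/u = 1456.62 MeV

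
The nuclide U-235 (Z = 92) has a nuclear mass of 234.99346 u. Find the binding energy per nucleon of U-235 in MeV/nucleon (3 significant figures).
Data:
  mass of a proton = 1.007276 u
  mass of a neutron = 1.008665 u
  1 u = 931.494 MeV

Σm = 92·m_p + 143·m_n = 92.669392 + 144.239095 = 236.908487 u
Mass defect Δm = 236.908487 − 234.99346 = 1.915027 u
Converting to energy: 1.915027 u × 931.494 MeV/u = 1783.84 MeV
Per nucleon: 1783.84 / 235 = 7.591 MeV

7.59 MeV/nucleon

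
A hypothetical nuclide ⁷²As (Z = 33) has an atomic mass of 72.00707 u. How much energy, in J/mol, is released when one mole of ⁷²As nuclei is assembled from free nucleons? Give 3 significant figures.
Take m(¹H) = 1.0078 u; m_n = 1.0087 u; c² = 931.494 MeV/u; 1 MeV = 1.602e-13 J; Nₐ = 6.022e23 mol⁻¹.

Total constituent mass: 33 × 1.0078 + 39 × 1.0087 = 72.5967 u
Δm = 72.5967 − 72.00707 = 0.58963 u
E_B = 0.58963 × 931.494 = 549.237 MeV
Per nucleus in joules: 549.237 MeV × 1.602e-13 J/MeV = 8.7988e-11 J
Per mole: 8.7988e-11 J × 6.022e23 mol⁻¹ = 5.2986e+13 J/mol

5.30e+13 J/mol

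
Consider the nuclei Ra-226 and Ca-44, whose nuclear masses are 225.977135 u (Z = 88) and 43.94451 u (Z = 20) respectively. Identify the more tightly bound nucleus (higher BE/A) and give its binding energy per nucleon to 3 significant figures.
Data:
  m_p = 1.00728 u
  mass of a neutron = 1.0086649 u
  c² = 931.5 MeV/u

Ra-226: Σm = 88(1.00728) + 138(1.0086649) = 227.8363962 u; Δm = 1.8592612 u; E_B = 1731.9 MeV; E_B/A = 7.663 MeV
Ca-44: Σm = 20(1.00728) + 24(1.0086649) = 44.3535576 u; Δm = 0.4090476 u; E_B = 381.03 MeV; E_B/A = 8.660 MeV
Ca-44 has the higher binding energy per nucleon, so it is the more tightly bound nucleus.

Ca-44; 8.66 MeV/nucleon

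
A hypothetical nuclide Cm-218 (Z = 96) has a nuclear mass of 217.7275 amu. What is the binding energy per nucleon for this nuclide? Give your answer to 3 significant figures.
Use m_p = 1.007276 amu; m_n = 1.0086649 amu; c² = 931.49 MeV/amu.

Σm = 96·m_p + 122·m_n = 96.698496 + 123.0571178 = 219.7556138 amu
Mass defect Δm = 219.7556138 − 217.7275 = 2.0281138 amu
Converting to energy: 2.0281138 amu × 931.49 MeV/amu = 1889.17 MeV
BE/A = 1889.17 MeV / 218 = 8.666 MeV/nucleon

8.67 MeV/nucleon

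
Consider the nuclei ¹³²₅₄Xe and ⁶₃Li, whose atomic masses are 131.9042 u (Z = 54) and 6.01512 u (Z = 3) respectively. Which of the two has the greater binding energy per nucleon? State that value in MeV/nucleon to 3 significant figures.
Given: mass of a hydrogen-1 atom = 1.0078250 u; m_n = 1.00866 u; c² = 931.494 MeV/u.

¹³²₅₄Xe; 8.42 MeV/nucleon

¹³²₅₄Xe: Σm = 54(1.0078250) + 78(1.00866) = 133.0980300 u; Δm = 1.1938300 u; E_B = 1112.05 MeV; E_B/A = 8.4246 MeV
⁶₃Li: Σm = 3(1.0078250) + 3(1.00866) = 6.0494550 u; Δm = 0.0343350 u; E_B = 31.9828 MeV; E_B/A = 5.330 MeV
¹³²₅₄Xe has the higher binding energy per nucleon, so it is the more tightly bound nucleus.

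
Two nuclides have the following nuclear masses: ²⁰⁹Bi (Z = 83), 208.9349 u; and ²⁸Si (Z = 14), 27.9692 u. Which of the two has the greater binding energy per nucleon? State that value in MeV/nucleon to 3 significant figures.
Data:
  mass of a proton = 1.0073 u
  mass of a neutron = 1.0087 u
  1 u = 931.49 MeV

²⁰⁹Bi: Σm = 83(1.0073) + 126(1.0087) = 210.7021 u; Δm = 1.7672 u; E_B = 1646.1 MeV; E_B/A = 7.876 MeV
²⁸Si: Σm = 14(1.0073) + 14(1.0087) = 28.2240 u; Δm = 0.2548 u; E_B = 237.344 MeV; E_B/A = 8.477 MeV
²⁸Si has the higher binding energy per nucleon, so it is the more tightly bound nucleus.

²⁸Si; 8.48 MeV/nucleon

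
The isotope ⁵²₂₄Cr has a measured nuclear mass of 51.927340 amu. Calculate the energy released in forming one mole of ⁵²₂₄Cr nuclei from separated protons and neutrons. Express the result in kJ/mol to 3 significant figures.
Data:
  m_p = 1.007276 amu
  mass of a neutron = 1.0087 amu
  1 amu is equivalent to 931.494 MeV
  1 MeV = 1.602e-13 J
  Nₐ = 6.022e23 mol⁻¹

Z = 24, so N = A − Z = 52 − 24 = 28.
Mass of separated nucleons = 24(1.007276) + 28(1.0087) = 24.174624 + 28.2436 = 52.418224 amu
Mass defect Δm = 52.418224 − 51.927340 = 0.490884 amu
E_B = 0.490884 × 931.494 = 457.256 MeV
Per nucleus in joules: 457.256 MeV × 1.602e-13 J/MeV = 7.3252e-11 J
Per mole: 7.3252e-11 J × 6.022e23 mol⁻¹ = 4.4112e+13 J/mol

4.41e+10 kJ/mol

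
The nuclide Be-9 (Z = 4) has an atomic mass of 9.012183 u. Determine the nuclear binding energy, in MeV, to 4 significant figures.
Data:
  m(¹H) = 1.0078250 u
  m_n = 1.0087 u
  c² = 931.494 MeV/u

Mass of separated nucleons = 4(1.0078250) + 5(1.0087) = 4.0313000 + 5.0435 = 9.0748000 u
Mass defect Δm = 9.0748000 − 9.012183 = 0.0626170 u
E_B = 0.0626170 × 931.494 = 58.3274 MeV

58.33 MeV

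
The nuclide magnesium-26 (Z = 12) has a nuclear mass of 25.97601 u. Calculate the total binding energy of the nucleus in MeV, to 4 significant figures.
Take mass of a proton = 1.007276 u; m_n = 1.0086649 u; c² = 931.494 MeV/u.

216.7 MeV

The nucleus contains 12 protons and 26 − 12 = 14 neutrons.
Σm = 12·m_p + 14·m_n = 12.087312 + 14.1213086 = 26.2086206 u
Δm = 26.2086206 − 25.97601 = 0.2326106 u
Binding energy = Δm·c² = 0.2326106 × 931.494 MeV/u = 216.675 MeV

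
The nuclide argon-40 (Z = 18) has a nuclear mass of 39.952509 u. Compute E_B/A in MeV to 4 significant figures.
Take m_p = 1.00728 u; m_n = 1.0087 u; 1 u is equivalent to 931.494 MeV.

8.615 MeV/nucleon

With 18 protons and 22 neutrons (A = 40):
Σm = 18·m_p + 22·m_n = 18.13104 + 22.1914 = 40.32244 u
The mass defect is 40.32244 − 39.952509 = 0.369931 u.
Binding energy = Δm·c² = 0.369931 × 931.494 MeV/u = 344.589 MeV
BE/A = 344.589 MeV / 40 = 8.615 MeV/nucleon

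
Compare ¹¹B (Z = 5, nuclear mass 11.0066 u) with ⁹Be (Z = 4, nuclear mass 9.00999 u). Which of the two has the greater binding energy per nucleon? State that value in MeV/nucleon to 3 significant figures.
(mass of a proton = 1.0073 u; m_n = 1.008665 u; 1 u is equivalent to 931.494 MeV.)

¹¹B; 6.93 MeV/nucleon

¹¹B: Σm = 5(1.0073) + 6(1.008665) = 11.088490 u; Δm = 0.081890 u; E_B = 76.280 MeV; E_B/A = 6.9345 MeV
⁹Be: Σm = 4(1.0073) + 5(1.008665) = 9.072525 u; Δm = 0.062535 u; E_B = 58.251 MeV; E_B/A = 6.472 MeV
¹¹B has the higher binding energy per nucleon, so it is the more tightly bound nucleus.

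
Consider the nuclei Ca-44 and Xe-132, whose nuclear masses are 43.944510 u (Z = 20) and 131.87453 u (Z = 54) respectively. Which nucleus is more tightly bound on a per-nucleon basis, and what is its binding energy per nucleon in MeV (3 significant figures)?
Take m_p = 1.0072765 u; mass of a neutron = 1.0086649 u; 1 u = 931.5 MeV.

Ca-44: Σm = 20(1.0072765) + 24(1.0086649) = 44.3534876 u; Δm = 0.4089776 u; E_B = 380.96 MeV; E_B/A = 8.658 MeV
Xe-132: Σm = 54(1.0072765) + 78(1.0086649) = 133.0687932 u; Δm = 1.1942632 u; E_B = 1112.5 MeV; E_B/A = 8.428 MeV
Ca-44 has the higher binding energy per nucleon, so it is the more tightly bound nucleus.

Ca-44; 8.66 MeV/nucleon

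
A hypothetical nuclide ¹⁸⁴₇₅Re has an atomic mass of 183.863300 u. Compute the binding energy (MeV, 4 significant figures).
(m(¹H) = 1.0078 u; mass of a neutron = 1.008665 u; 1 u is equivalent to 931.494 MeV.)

1552 MeV

Z = 75, so N = A − Z = 184 − 75 = 109.
Σm = 75·m(¹H) + 109·m_n = 75.5850 + 109.944485 = 185.529485 u
The mass defect is 185.529485 − 183.863300 = 1.666185 u.
Converting to energy: 1.666185 u × 931.494 MeV/u = 1552.04 MeV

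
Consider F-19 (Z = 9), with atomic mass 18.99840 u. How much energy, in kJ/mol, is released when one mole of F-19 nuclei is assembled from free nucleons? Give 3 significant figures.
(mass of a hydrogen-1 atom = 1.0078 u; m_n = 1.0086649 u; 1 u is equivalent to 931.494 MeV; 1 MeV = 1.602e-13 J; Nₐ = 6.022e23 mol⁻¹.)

Mass of separated nucleons = 9(1.0078) + 10(1.0086649) = 9.0702 + 10.0866490 = 19.1568490 u
Δm = 19.1568490 − 18.99840 = 0.1584490 u
E_B = 0.1584490 × 931.494 = 147.594 MeV
Per nucleus in joules: 147.594 MeV × 1.602e-13 J/MeV = 2.3645e-11 J
Per mole: 2.3645e-11 J × 6.022e23 mol⁻¹ = 1.4239e+13 J/mol

1.42e+10 kJ/mol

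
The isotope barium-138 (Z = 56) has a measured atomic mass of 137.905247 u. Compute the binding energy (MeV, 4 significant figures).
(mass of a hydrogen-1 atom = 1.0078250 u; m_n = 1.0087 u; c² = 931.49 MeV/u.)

1161 MeV

With 56 protons and 82 neutrons (A = 138):
Total constituent mass: 56 × 1.0078250 + 82 × 1.0087 = 139.1516000 u
Mass defect Δm = 139.1516000 − 137.905247 = 1.2463530 u
E_B = 1.2463530 × 931.49 = 1160.97 MeV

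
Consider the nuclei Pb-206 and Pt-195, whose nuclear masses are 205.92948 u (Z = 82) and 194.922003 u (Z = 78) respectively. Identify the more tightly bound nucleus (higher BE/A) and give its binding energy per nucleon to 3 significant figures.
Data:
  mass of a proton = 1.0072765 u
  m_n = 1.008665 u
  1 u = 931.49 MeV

Pb-206: Σm = 82(1.0072765) + 124(1.008665) = 207.6711330 u; Δm = 1.7416530 u; E_B = 1622.3 MeV; E_B/A = 7.875 MeV
Pt-195: Σm = 78(1.0072765) + 117(1.008665) = 196.5813720 u; Δm = 1.6593690 u; E_B = 1545.7 MeV; E_B/A = 7.927 MeV
Pt-195 has the higher binding energy per nucleon, so it is the more tightly bound nucleus.

Pt-195; 7.93 MeV/nucleon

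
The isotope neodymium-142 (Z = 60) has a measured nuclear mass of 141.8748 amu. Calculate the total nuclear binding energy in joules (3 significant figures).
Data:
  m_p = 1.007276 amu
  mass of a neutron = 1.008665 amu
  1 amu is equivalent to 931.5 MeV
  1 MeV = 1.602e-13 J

1.90e-10 J

The nucleus contains 60 protons and 142 − 60 = 82 neutrons.
Mass of separated nucleons = 60(1.007276) + 82(1.008665) = 60.436560 + 82.710530 = 143.147090 amu
The mass defect is 143.147090 − 141.8748 = 1.272290 amu.
E_B = 1.272290 × 931.5 = 1185.14 MeV
In joules: 1185.14 MeV × 1.602e-13 J/MeV = 1.8986e-10 J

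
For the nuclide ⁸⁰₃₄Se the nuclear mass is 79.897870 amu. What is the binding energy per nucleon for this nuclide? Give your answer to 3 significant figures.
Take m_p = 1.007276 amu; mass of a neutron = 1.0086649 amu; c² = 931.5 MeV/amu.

8.71 MeV/nucleon

With 34 protons and 46 neutrons (A = 80):
Σm = 34·m_p + 46·m_n = 34.247384 + 46.3985854 = 80.6459694 amu
Mass defect Δm = 80.6459694 − 79.897870 = 0.7480994 amu
E_B = 0.7480994 × 931.5 = 696.855 MeV
BE/A = 696.855 MeV / 80 = 8.711 MeV/nucleon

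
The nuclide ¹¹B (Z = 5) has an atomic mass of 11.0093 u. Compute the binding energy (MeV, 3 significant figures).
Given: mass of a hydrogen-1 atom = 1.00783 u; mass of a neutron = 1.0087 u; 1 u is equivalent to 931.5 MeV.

Z = 5, so N = A − Z = 11 − 5 = 6.
Σm = 5·m(¹H) + 6·m_n = 5.03915 + 6.0522 = 11.09135 u
Mass defect Δm = 11.09135 − 11.0093 = 0.08205 u
Converting to energy: 0.08205 u × 931.5 MeV/u = 76.4296 MeV

76.4 MeV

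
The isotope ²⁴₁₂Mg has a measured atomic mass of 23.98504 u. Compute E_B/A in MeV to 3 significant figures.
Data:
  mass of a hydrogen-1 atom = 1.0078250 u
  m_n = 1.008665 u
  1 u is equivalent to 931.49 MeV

With 12 protons and 12 neutrons (A = 24):
Σm = 12·m(¹H) + 12·m_n = 12.0939000 + 12.103980 = 24.1978800 u
The mass defect is 24.1978800 − 23.98504 = 0.2128400 u.
Converting to energy: 0.2128400 u × 931.49 MeV/u = 198.258 MeV
Dividing by A = 24 gives 8.261 MeV per nucleon.

8.26 MeV/nucleon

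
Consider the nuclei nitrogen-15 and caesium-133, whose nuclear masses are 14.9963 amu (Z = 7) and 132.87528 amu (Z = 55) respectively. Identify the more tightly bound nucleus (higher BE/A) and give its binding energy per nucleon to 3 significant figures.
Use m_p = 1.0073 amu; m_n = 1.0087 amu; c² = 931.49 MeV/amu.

nitrogen-15: Σm = 7(1.0073) + 8(1.0087) = 15.1207 amu; Δm = 0.1244 amu; E_B = 115.88 MeV; E_B/A = 7.725 MeV
caesium-133: Σm = 55(1.0073) + 78(1.0087) = 134.0801 amu; Δm = 1.20482 amu; E_B = 1122.3 MeV; E_B/A = 8.438 MeV
caesium-133 has the higher binding energy per nucleon, so it is the more tightly bound nucleus.

caesium-133; 8.44 MeV/nucleon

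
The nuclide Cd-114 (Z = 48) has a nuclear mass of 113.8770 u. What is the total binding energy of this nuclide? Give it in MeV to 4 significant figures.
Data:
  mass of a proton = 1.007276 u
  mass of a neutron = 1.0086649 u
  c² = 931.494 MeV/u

972.6 MeV

Z = 48, so N = A − Z = 114 − 48 = 66.
Total constituent mass: 48 × 1.007276 + 66 × 1.0086649 = 114.9211314 u
Mass defect Δm = 114.9211314 − 113.8770 = 1.0441314 u
Converting to energy: 1.0441314 u × 931.494 MeV/u = 972.602 MeV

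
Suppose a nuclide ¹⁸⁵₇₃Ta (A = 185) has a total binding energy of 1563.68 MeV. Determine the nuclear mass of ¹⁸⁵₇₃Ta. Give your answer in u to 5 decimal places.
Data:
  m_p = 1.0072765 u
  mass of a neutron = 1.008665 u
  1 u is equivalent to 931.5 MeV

184.82300 u

Mass defect = 1563.68 MeV / (931.5 MeV/u) = 1.6786688 u
Constituent mass = 73(1.0072765) + 112(1.008665) = 186.5016645 u
Nuclear mass = 186.5016645 − 1.6786688 = 184.8229957 u ≈ 184.82300 u (to 5 decimal places)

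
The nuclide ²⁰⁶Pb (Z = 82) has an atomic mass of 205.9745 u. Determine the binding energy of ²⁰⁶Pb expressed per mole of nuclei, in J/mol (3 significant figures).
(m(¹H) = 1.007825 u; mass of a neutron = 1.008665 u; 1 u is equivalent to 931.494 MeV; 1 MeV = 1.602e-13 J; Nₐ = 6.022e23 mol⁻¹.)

1.57e+14 J/mol

Z = 82, so N = A − Z = 206 − 82 = 124.
Total constituent mass: 82 × 1.007825 + 124 × 1.008665 = 207.716110 u
Δm = 207.716110 − 205.9745 = 1.741610 u
Converting to energy: 1.741610 u × 931.494 MeV/u = 1622.30 MeV
Per nucleus in joules: 1622.30 MeV × 1.602e-13 J/MeV = 2.5989e-10 J
Per mole: 2.5989e-10 J × 6.022e23 mol⁻¹ = 1.5651e+14 J/mol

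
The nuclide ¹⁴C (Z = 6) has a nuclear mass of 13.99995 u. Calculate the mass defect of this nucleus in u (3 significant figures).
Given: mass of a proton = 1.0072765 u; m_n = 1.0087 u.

With 6 protons and 8 neutrons (A = 14):
Mass of separated nucleons = 6(1.0072765) + 8(1.0087) = 6.0436590 + 8.0696 = 14.1132590 u
The mass defect is 14.1132590 − 13.99995 = 0.1133090 u.

0.113 u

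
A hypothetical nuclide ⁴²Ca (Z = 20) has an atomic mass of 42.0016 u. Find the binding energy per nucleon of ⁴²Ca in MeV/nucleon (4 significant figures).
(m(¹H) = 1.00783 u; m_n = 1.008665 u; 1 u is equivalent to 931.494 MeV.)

Total constituent mass: 20 × 1.00783 + 22 × 1.008665 = 42.347230 u
The mass defect is 42.347230 − 42.0016 = 0.345630 u.
E_B = 0.345630 × 931.494 = 321.952 MeV
BE/A = 321.952 MeV / 42 = 7.666 MeV/nucleon

7.666 MeV/nucleon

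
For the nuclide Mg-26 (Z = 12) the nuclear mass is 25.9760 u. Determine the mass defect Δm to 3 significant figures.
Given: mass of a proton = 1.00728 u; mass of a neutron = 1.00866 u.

0.233 u

The nucleus contains 12 protons and 26 − 12 = 14 neutrons.
Σm = 12·m_p + 14·m_n = 12.08736 + 14.12124 = 26.20860 u
The mass defect is 26.20860 − 25.9760 = 0.23260 u.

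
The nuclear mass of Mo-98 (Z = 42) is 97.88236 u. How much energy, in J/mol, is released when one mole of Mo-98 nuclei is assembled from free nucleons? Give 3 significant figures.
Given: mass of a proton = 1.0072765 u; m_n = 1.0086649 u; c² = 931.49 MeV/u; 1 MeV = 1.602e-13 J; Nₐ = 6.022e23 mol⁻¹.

8.16e+13 J/mol

Mass of separated nucleons = 42(1.0072765) + 56(1.0086649) = 42.3056130 + 56.4852344 = 98.7908474 u
Δm = 98.7908474 − 97.88236 = 0.9084874 u
Converting to energy: 0.9084874 u × 931.49 MeV/u = 846.247 MeV
Per nucleus in joules: 846.247 MeV × 1.602e-13 J/MeV = 1.3557e-10 J
Per mole: 1.3557e-10 J × 6.022e23 mol⁻¹ = 8.1640e+13 J/mol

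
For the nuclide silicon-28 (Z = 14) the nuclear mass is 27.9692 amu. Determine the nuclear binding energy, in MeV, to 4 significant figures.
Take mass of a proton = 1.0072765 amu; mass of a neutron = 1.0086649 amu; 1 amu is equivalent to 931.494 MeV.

Z = 14, so N = A − Z = 28 − 14 = 14.
Σm = 14·m_p + 14·m_n = 14.1018710 + 14.1213086 = 28.2231796 amu
The mass defect is 28.2231796 − 27.9692 = 0.2539796 amu.
E_B = 0.2539796 × 931.494 = 236.580 MeV

236.6 MeV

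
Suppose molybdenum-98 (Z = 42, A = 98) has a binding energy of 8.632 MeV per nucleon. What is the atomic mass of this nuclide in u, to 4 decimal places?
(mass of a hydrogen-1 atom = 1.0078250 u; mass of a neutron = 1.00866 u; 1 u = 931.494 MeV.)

Total binding energy = 98 × 8.632 = 845.936 MeV
Mass defect = 845.936 MeV / (931.494 MeV/u) = 0.908150 u
Constituent mass = 42(1.0078250) + 56(1.00866) = 98.8136100 u
Atomic mass = 98.8136100 − 0.908150 = 97.9054600 u ≈ 97.9055 u (to 4 decimal places)

97.9055 u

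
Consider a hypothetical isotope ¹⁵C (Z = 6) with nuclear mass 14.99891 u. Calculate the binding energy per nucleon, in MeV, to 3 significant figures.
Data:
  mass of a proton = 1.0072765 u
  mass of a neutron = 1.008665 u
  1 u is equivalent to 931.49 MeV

The nucleus contains 6 protons and 15 − 6 = 9 neutrons.
Mass of separated nucleons = 6(1.0072765) + 9(1.008665) = 6.0436590 + 9.077985 = 15.1216440 u
Mass defect Δm = 15.1216440 − 14.99891 = 0.1227340 u
Binding energy = Δm·c² = 0.1227340 × 931.49 MeV/u = 114.325 MeV
Per nucleon: 114.325 / 15 = 7.622 MeV

7.62 MeV/nucleon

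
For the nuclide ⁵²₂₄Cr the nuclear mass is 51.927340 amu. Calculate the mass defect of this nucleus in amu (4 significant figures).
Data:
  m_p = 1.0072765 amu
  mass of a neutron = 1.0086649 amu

Z = 24, so N = A − Z = 52 − 24 = 28.
Σm = 24·m_p + 28·m_n = 24.1746360 + 28.2426172 = 52.4172532 amu
The mass defect is 52.4172532 − 51.927340 = 0.4899132 amu.

0.4899 amu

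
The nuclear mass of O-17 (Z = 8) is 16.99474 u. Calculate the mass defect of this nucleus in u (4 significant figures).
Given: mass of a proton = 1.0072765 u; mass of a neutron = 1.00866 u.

0.1414 u

With 8 protons and 9 neutrons (A = 17):
Mass of separated nucleons = 8(1.0072765) + 9(1.00866) = 8.0582120 + 9.07794 = 17.1361520 u
The mass defect is 17.1361520 − 16.99474 = 0.1414120 u.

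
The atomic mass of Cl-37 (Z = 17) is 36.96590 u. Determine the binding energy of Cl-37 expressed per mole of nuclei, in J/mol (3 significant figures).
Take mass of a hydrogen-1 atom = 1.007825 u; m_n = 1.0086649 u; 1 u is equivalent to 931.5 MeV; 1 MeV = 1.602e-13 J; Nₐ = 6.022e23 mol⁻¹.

3.06e+13 J/mol

Σm = 17·m(¹H) + 20·m_n = 17.133025 + 20.1732980 = 37.3063230 u
Mass defect Δm = 37.3063230 − 36.96590 = 0.3404230 u
Converting to energy: 0.3404230 u × 931.5 MeV/u = 317.104 MeV
Per nucleus in joules: 317.104 MeV × 1.602e-13 J/MeV = 5.0800e-11 J
Per mole: 5.0800e-11 J × 6.022e23 mol⁻¹ = 3.0592e+13 J/mol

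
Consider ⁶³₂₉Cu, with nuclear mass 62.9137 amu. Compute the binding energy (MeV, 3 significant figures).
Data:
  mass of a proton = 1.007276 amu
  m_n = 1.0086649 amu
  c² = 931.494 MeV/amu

551 MeV

The nucleus contains 29 protons and 63 − 29 = 34 neutrons.
Total constituent mass: 29 × 1.007276 + 34 × 1.0086649 = 63.5056106 amu
The mass defect is 63.5056106 − 62.9137 = 0.5919106 amu.
Binding energy = Δm·c² = 0.5919106 × 931.494 MeV/amu = 551.361 MeV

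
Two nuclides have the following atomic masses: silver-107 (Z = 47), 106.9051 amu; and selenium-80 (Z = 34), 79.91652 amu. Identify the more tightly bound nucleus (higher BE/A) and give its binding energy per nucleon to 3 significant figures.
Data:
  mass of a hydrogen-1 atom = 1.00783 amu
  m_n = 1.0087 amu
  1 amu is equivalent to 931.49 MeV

silver-107: Σm = 47(1.00783) + 60(1.0087) = 107.89001 amu; Δm = 0.98491 amu; E_B = 917.43 MeV; E_B/A = 8.574 MeV
selenium-80: Σm = 34(1.00783) + 46(1.0087) = 80.66642 amu; Δm = 0.74990 amu; E_B = 698.52 MeV; E_B/A = 8.732 MeV
selenium-80 has the higher binding energy per nucleon, so it is the more tightly bound nucleus.

selenium-80; 8.73 MeV/nucleon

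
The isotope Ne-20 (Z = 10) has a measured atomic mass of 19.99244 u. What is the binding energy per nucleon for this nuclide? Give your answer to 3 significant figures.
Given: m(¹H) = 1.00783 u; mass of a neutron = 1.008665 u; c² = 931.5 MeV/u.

8.03 MeV/nucleon

With 10 protons and 10 neutrons (A = 20):
Mass of separated nucleons = 10(1.00783) + 10(1.008665) = 10.07830 + 10.086650 = 20.164950 u
The mass defect is 20.164950 − 19.99244 = 0.172510 u.
E_B = 0.172510 × 931.5 = 160.693 MeV
BE/A = 160.693 MeV / 20 = 8.0347 MeV/nucleon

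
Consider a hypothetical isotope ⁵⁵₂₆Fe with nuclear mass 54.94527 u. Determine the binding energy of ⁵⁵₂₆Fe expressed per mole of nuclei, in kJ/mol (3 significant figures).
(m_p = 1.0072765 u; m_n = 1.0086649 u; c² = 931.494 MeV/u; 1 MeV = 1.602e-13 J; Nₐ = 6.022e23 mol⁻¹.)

4.45e+10 kJ/mol

Mass of separated nucleons = 26(1.0072765) + 29(1.0086649) = 26.1891890 + 29.2512821 = 55.4404711 u
Δm = 55.4404711 − 54.94527 = 0.4952011 u
Binding energy = Δm·c² = 0.4952011 × 931.494 MeV/u = 461.277 MeV
Per nucleus in joules: 461.277 MeV × 1.602e-13 J/MeV = 7.3897e-11 J
Per mole: 7.3897e-11 J × 6.022e23 mol⁻¹ = 4.4501e+13 J/mol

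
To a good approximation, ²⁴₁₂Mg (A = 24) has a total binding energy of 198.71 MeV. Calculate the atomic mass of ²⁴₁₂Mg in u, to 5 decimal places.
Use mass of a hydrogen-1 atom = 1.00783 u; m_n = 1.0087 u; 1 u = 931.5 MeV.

23.98504 u

Mass defect = 198.71 MeV / (931.5 MeV/u) = 0.2133226 u
Constituent mass = 12(1.00783) + 12(1.0087) = 24.19836 u
Atomic mass = 24.19836 − 0.2133226 = 23.9850374 u ≈ 23.98504 u (to 5 decimal places)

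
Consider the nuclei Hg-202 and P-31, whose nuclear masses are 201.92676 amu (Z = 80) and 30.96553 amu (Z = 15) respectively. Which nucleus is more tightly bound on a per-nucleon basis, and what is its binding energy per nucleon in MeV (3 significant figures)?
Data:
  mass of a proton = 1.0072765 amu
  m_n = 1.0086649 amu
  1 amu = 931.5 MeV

P-31; 8.48 MeV/nucleon

Hg-202: Σm = 80(1.0072765) + 122(1.0086649) = 203.6392378 amu; Δm = 1.7124778 amu; E_B = 1595.2 MeV; E_B/A = 7.897 MeV
P-31: Σm = 15(1.0072765) + 16(1.0086649) = 31.2477859 amu; Δm = 0.2822559 amu; E_B = 262.92 MeV; E_B/A = 8.481 MeV
P-31 has the higher binding energy per nucleon, so it is the more tightly bound nucleus.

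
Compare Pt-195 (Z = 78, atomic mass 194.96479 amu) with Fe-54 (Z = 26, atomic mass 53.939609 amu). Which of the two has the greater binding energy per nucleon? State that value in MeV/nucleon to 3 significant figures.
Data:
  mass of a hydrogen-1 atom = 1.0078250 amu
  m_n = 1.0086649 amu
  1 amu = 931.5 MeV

Fe-54; 8.74 MeV/nucleon

Pt-195: Σm = 78(1.0078250) + 117(1.0086649) = 196.6241433 amu; Δm = 1.6593533 amu; E_B = 1545.7 MeV; E_B/A = 7.927 MeV
Fe-54: Σm = 26(1.0078250) + 28(1.0086649) = 54.4460672 amu; Δm = 0.5064582 amu; E_B = 471.77 MeV; E_B/A = 8.736 MeV
Fe-54 has the higher binding energy per nucleon, so it is the more tightly bound nucleus.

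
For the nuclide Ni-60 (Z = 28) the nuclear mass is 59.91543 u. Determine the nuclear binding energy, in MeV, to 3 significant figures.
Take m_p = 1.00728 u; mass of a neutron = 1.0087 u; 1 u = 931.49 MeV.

528 MeV

Mass of separated nucleons = 28(1.00728) + 32(1.0087) = 28.20384 + 32.2784 = 60.48224 u
Δm = 60.48224 − 59.91543 = 0.56681 u
Binding energy = Δm·c² = 0.56681 × 931.49 MeV/u = 527.978 MeV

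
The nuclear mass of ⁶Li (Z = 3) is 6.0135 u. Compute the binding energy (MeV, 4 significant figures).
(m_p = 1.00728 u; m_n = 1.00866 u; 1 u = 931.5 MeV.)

The nucleus contains 3 protons and 6 − 3 = 3 neutrons.
Total constituent mass: 3 × 1.00728 + 3 × 1.00866 = 6.04782 u
Mass defect Δm = 6.04782 − 6.0135 = 0.03432 u
E_B = 0.03432 × 931.5 = 31.9691 MeV

31.97 MeV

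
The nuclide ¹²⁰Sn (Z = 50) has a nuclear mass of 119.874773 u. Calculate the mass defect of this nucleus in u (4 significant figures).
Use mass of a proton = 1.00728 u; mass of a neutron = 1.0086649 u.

The nucleus contains 50 protons and 120 − 50 = 70 neutrons.
Total constituent mass: 50 × 1.00728 + 70 × 1.0086649 = 120.9705430 u
The mass defect is 120.9705430 − 119.874773 = 1.0957700 u.

1.096 u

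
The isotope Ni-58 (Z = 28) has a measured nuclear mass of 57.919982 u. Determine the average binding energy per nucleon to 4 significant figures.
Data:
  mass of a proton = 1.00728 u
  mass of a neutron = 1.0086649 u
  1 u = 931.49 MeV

8.734 MeV/nucleon

Z = 28, so N = A − Z = 58 − 28 = 30.
Σm = 28·m_p + 30·m_n = 28.20384 + 30.2599470 = 58.4637870 u
Mass defect Δm = 58.4637870 − 57.919982 = 0.5438050 u
Converting to energy: 0.5438050 u × 931.49 MeV/u = 506.549 MeV
Per nucleon: 506.549 / 58 = 8.734 MeV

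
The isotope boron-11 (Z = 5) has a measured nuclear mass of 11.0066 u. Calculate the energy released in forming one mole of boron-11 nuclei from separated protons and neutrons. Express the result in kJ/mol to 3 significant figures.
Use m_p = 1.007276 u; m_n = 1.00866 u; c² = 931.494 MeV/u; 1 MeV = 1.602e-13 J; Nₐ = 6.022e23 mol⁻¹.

The nucleus contains 5 protons and 11 − 5 = 6 neutrons.
Total constituent mass: 5 × 1.007276 + 6 × 1.00866 = 11.088340 u
Mass defect Δm = 11.088340 − 11.0066 = 0.081740 u
E_B = 0.081740 × 931.494 = 76.1403 MeV
Per nucleus in joules: 76.1403 MeV × 1.602e-13 J/MeV = 1.2198e-11 J
Per mole: 1.2198e-11 J × 6.022e23 mol⁻¹ = 7.3456e+12 J/mol

7.35e+09 kJ/mol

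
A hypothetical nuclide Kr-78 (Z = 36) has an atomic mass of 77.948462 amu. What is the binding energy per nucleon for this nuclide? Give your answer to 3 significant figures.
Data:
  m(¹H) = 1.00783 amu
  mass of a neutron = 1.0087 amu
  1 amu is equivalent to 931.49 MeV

Total constituent mass: 36 × 1.00783 + 42 × 1.0087 = 78.64728 amu
Δm = 78.64728 − 77.948462 = 0.698818 amu
E_B = 0.698818 × 931.49 = 650.942 MeV
Per nucleon: 650.942 / 78 = 8.345 MeV

8.35 MeV/nucleon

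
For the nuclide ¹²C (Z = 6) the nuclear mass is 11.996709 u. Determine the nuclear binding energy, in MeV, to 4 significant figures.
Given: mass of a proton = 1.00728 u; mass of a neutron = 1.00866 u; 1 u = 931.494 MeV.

Total constituent mass: 6 × 1.00728 + 6 × 1.00866 = 12.09564 u
Mass defect Δm = 12.09564 − 11.996709 = 0.098931 u
Binding energy = Δm·c² = 0.098931 × 931.494 MeV/u = 92.1536 MeV

92.15 MeV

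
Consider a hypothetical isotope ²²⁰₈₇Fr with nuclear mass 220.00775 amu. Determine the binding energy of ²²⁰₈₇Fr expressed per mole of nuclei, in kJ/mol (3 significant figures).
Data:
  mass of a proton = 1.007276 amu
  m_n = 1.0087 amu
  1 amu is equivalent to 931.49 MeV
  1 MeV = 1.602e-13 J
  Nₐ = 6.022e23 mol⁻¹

Mass of separated nucleons = 87(1.007276) + 133(1.0087) = 87.633012 + 134.1571 = 221.790112 amu
Mass defect Δm = 221.790112 − 220.00775 = 1.782362 amu
Converting to energy: 1.782362 amu × 931.49 MeV/amu = 1660.25 MeV
Per nucleus in joules: 1660.25 MeV × 1.602e-13 J/MeV = 2.6597e-10 J
Per mole: 2.6597e-10 J × 6.022e23 mol⁻¹ = 1.6017e+14 J/mol

1.60e+11 kJ/mol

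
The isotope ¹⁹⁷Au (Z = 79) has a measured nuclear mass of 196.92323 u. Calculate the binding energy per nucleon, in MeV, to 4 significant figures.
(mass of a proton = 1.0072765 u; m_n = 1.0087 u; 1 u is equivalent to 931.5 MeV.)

7.935 MeV/nucleon

The nucleus contains 79 protons and 197 − 79 = 118 neutrons.
Mass of separated nucleons = 79(1.0072765) + 118(1.0087) = 79.5748435 + 119.0266 = 198.6014435 u
The mass defect is 198.6014435 − 196.92323 = 1.6782135 u.
E_B = 1.6782135 × 931.5 = 1563.26 MeV
BE/A = 1563.26 MeV / 197 = 7.935 MeV/nucleon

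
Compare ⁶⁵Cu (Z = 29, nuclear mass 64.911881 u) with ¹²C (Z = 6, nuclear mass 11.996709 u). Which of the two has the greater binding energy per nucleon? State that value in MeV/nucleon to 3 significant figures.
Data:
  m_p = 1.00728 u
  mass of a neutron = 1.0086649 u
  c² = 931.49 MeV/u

⁶⁵Cu: Σm = 29(1.00728) + 36(1.0086649) = 65.5230564 u; Δm = 0.6111754 u; E_B = 569.304 MeV; E_B/A = 8.759 MeV
¹²C: Σm = 6(1.00728) + 6(1.0086649) = 12.0956694 u; Δm = 0.0989604 u; E_B = 92.181 MeV; E_B/A = 7.682 MeV
⁶⁵Cu has the higher binding energy per nucleon, so it is the more tightly bound nucleus.

⁶⁵Cu; 8.76 MeV/nucleon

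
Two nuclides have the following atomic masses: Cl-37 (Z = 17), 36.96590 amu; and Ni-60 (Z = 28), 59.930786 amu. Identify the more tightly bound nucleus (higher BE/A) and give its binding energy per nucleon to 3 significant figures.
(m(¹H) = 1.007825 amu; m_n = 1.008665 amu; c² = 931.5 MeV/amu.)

Ni-60; 8.78 MeV/nucleon

Cl-37: Σm = 17(1.007825) + 20(1.008665) = 37.306325 amu; Δm = 0.340425 amu; E_B = 317.106 MeV; E_B/A = 8.570 MeV
Ni-60: Σm = 28(1.007825) + 32(1.008665) = 60.496380 amu; Δm = 0.565594 amu; E_B = 526.85 MeV; E_B/A = 8.781 MeV
Ni-60 has the higher binding energy per nucleon, so it is the more tightly bound nucleus.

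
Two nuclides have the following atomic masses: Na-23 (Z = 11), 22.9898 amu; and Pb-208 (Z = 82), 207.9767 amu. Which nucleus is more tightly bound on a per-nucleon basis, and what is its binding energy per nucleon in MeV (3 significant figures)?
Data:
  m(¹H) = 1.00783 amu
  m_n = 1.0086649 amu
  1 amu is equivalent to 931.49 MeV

Na-23; 8.11 MeV/nucleon

Na-23: Σm = 11(1.00783) + 12(1.0086649) = 23.1901088 amu; Δm = 0.2003088 amu; E_B = 186.586 MeV; E_B/A = 8.112 MeV
Pb-208: Σm = 82(1.00783) + 126(1.0086649) = 209.7338374 amu; Δm = 1.7571374 amu; E_B = 1636.8 MeV; E_B/A = 7.869 MeV
Na-23 has the higher binding energy per nucleon, so it is the more tightly bound nucleus.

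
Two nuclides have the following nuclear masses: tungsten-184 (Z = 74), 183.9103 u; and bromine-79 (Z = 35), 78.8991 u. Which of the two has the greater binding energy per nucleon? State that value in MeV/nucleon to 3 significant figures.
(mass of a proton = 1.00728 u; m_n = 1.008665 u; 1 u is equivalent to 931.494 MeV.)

tungsten-184: Σm = 74(1.00728) + 110(1.008665) = 185.491870 u; Δm = 1.581570 u; E_B = 1473.2 MeV; E_B/A = 8.007 MeV
bromine-79: Σm = 35(1.00728) + 44(1.008665) = 79.636060 u; Δm = 0.736960 u; E_B = 686.474 MeV; E_B/A = 8.690 MeV
bromine-79 has the higher binding energy per nucleon, so it is the more tightly bound nucleus.

bromine-79; 8.69 MeV/nucleon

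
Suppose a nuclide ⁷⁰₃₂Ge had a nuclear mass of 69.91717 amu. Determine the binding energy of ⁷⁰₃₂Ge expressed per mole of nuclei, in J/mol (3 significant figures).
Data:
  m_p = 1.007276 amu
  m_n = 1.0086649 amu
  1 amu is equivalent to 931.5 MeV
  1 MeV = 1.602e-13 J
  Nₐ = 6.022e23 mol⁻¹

5.80e+13 J/mol

Mass of separated nucleons = 32(1.007276) + 38(1.0086649) = 32.232832 + 38.3292662 = 70.5620982 amu
The mass defect is 70.5620982 − 69.91717 = 0.6449282 amu.
Converting to energy: 0.6449282 amu × 931.5 MeV/amu = 600.751 MeV
Per nucleus in joules: 600.751 MeV × 1.602e-13 J/MeV = 9.6240e-11 J
Per mole: 9.6240e-11 J × 6.022e23 mol⁻¹ = 5.7956e+13 J/mol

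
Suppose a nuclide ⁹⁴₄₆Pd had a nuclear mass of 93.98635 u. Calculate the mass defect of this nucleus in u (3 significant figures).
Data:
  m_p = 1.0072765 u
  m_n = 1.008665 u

Total constituent mass: 46 × 1.0072765 + 48 × 1.008665 = 94.7506390 u
Δm = 94.7506390 − 93.98635 = 0.7642890 u

0.764 u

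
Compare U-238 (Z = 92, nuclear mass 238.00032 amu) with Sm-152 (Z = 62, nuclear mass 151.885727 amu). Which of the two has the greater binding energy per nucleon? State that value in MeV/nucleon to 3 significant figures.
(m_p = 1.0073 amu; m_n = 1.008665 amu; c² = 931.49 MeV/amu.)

Sm-152; 8.25 MeV/nucleon

U-238: Σm = 92(1.0073) + 146(1.008665) = 239.936690 amu; Δm = 1.936370 amu; E_B = 1803.7 MeV; E_B/A = 7.579 MeV
Sm-152: Σm = 62(1.0073) + 90(1.008665) = 153.232450 amu; Δm = 1.346723 amu; E_B = 1254.5 MeV; E_B/A = 8.253 MeV
Sm-152 has the higher binding energy per nucleon, so it is the more tightly bound nucleus.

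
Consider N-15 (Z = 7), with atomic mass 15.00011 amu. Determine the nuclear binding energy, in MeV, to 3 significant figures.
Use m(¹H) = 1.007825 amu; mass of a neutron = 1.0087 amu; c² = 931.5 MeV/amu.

116 MeV

Mass of separated nucleons = 7(1.007825) + 8(1.0087) = 7.054775 + 8.0696 = 15.124375 amu
The mass defect is 15.124375 − 15.00011 = 0.124265 amu.
Binding energy = Δm·c² = 0.124265 × 931.5 MeV/amu = 115.753 MeV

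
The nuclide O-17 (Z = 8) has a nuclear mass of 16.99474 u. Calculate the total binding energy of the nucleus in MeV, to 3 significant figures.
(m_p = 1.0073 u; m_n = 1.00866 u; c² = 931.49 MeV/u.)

Mass of separated nucleons = 8(1.0073) + 9(1.00866) = 8.0584 + 9.07794 = 17.13634 u
Mass defect Δm = 17.13634 − 16.99474 = 0.14160 u
E_B = 0.14160 × 931.49 = 131.899 MeV

132 MeV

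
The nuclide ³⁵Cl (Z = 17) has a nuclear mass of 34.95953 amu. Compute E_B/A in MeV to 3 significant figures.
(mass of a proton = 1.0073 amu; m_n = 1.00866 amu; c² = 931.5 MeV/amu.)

8.53 MeV/nucleon

With 17 protons and 18 neutrons (A = 35):
Total constituent mass: 17 × 1.0073 + 18 × 1.00866 = 35.27998 amu
Δm = 35.27998 − 34.95953 = 0.32045 amu
Binding energy = Δm·c² = 0.32045 × 931.5 MeV/amu = 298.499 MeV
Per nucleon: 298.499 / 35 = 8.529 MeV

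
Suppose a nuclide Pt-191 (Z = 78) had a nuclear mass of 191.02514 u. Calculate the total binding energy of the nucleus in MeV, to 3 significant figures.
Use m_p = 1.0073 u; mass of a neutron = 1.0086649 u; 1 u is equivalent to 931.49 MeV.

1420 MeV

With 78 protons and 113 neutrons (A = 191):
Σm = 78·m_p + 113·m_n = 78.5694 + 113.9791337 = 192.5485337 u
Δm = 192.5485337 − 191.02514 = 1.5233937 u
E_B = 1.5233937 × 931.49 = 1419.03 MeV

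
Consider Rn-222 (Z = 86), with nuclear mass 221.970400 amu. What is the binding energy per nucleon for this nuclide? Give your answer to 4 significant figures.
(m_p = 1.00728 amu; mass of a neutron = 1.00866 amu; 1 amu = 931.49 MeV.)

7.693 MeV/nucleon

With 86 protons and 136 neutrons (A = 222):
Σm = 86·m_p + 136·m_n = 86.62608 + 137.17776 = 223.80384 amu
Mass defect Δm = 223.80384 − 221.970400 = 1.833440 amu
Binding energy = Δm·c² = 1.833440 × 931.49 MeV/amu = 1707.83 MeV
Per nucleon: 1707.83 / 222 = 7.693 MeV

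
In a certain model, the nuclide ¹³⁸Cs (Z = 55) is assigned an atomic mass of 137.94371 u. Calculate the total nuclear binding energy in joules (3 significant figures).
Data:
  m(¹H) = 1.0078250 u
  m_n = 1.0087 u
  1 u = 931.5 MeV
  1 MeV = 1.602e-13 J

1.80e-10 J

With 55 protons and 83 neutrons (A = 138):
Total constituent mass: 55 × 1.0078250 + 83 × 1.0087 = 139.1524750 u
The mass defect is 139.1524750 − 137.94371 = 1.2087650 u.
Binding energy = Δm·c² = 1.2087650 × 931.5 MeV/u = 1125.96 MeV
In joules: 1125.96 MeV × 1.602e-13 J/MeV = 1.8038e-10 J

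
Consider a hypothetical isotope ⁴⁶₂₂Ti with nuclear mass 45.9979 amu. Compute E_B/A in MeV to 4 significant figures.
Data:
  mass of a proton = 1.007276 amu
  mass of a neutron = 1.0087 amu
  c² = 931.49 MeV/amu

7.512 MeV/nucleon

The nucleus contains 22 protons and 46 − 22 = 24 neutrons.
Σm = 22·m_p + 24·m_n = 22.160072 + 24.2088 = 46.368872 amu
The mass defect is 46.368872 − 45.9979 = 0.370972 amu.
E_B = 0.370972 × 931.49 = 345.557 MeV
Dividing by A = 46 gives 7.512 MeV per nucleon.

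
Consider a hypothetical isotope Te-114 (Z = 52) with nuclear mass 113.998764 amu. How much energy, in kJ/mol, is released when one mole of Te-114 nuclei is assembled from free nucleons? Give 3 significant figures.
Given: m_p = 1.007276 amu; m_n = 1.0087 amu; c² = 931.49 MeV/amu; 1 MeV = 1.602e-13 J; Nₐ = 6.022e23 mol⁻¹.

Z = 52, so N = A − Z = 114 − 52 = 62.
Σm = 52·m_p + 62·m_n = 52.378352 + 62.5394 = 114.917752 amu
Mass defect Δm = 114.917752 − 113.998764 = 0.918988 amu
Converting to energy: 0.918988 amu × 931.49 MeV/amu = 856.028 MeV
Per nucleus in joules: 856.028 MeV × 1.602e-13 J/MeV = 1.3714e-10 J
Per mole: 1.3714e-10 J × 6.022e23 mol⁻¹ = 8.2586e+13 J/mol

8.26e+10 kJ/mol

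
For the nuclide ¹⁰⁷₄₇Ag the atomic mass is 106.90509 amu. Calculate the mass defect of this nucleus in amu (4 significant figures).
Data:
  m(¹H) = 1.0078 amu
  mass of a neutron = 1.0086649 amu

Z = 47, so N = A − Z = 107 − 47 = 60.
Σm = 47·m(¹H) + 60·m_n = 47.3666 + 60.5198940 = 107.8864940 amu
The mass defect is 107.8864940 − 106.90509 = 0.9814040 amu.

0.9814 amu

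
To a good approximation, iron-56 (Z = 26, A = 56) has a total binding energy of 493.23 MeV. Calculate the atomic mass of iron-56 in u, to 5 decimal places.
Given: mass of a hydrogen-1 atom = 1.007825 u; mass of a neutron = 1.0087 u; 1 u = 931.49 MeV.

Mass defect = 493.23 MeV / (931.49 MeV/u) = 0.5295065 u
Constituent mass = 26(1.007825) + 30(1.0087) = 56.464450 u
Atomic mass = 56.464450 − 0.5295065 = 55.9349435 u ≈ 55.93494 u (to 5 decimal places)

55.93494 u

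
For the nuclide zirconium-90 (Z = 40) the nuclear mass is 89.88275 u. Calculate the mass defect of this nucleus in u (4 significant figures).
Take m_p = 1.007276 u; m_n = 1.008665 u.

0.8415 u

Total constituent mass: 40 × 1.007276 + 50 × 1.008665 = 90.724290 u
Δm = 90.724290 − 89.88275 = 0.841540 u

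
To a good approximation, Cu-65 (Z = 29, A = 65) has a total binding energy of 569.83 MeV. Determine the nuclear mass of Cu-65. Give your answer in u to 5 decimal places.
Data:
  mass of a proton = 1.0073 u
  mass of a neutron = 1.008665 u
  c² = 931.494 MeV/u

Mass defect = 569.83 MeV / (931.494 MeV/u) = 0.6117377 u
Constituent mass = 29(1.0073) + 36(1.008665) = 65.523640 u
Nuclear mass = 65.523640 − 0.6117377 = 64.9119023 u ≈ 64.91190 u (to 5 decimal places)

64.91190 u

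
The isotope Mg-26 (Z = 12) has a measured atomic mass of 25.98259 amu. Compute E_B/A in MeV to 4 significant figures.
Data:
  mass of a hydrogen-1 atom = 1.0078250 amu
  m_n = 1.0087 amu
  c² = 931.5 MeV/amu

8.352 MeV/nucleon

Z = 12, so N = A − Z = 26 − 12 = 14.
Σm = 12·m(¹H) + 14·m_n = 12.0939000 + 14.1218 = 26.2157000 amu
Δm = 26.2157000 − 25.98259 = 0.2331100 amu
Binding energy = Δm·c² = 0.2331100 × 931.5 MeV/amu = 217.142 MeV
Per nucleon: 217.142 / 26 = 8.352 MeV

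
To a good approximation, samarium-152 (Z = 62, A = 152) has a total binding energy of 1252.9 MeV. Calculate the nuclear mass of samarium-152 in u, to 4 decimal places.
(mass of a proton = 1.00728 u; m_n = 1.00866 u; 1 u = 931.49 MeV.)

Mass defect = 1252.9 MeV / (931.49 MeV/u) = 1.345049 u
Constituent mass = 62(1.00728) + 90(1.00866) = 153.23076 u
Nuclear mass = 153.23076 − 1.345049 = 151.885711 u ≈ 151.8857 u (to 4 decimal places)

151.8857 u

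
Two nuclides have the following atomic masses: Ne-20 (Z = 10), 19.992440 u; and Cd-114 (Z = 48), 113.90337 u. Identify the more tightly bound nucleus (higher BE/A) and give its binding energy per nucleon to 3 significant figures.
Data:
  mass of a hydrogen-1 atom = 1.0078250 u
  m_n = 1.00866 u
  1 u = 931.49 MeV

Ne-20: Σm = 10(1.0078250) + 10(1.00866) = 20.1648500 u; Δm = 0.1724100 u; E_B = 160.60 MeV; E_B/A = 8.030 MeV
Cd-114: Σm = 48(1.0078250) + 66(1.00866) = 114.9471600 u; Δm = 1.0437900 u; E_B = 972.28 MeV; E_B/A = 8.529 MeV
Cd-114 has the higher binding energy per nucleon, so it is the more tightly bound nucleus.

Cd-114; 8.53 MeV/nucleon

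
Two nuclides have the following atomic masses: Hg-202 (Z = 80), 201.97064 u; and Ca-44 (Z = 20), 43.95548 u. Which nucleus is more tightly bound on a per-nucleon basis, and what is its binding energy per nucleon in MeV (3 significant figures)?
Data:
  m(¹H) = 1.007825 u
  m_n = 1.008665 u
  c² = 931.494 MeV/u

Hg-202: Σm = 80(1.007825) + 122(1.008665) = 203.683130 u; Δm = 1.712490 u; E_B = 1595.2 MeV; E_B/A = 7.897 MeV
Ca-44: Σm = 20(1.007825) + 24(1.008665) = 44.364460 u; Δm = 0.408980 u; E_B = 380.96 MeV; E_B/A = 8.658 MeV
Ca-44 has the higher binding energy per nucleon, so it is the more tightly bound nucleus.

Ca-44; 8.66 MeV/nucleon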